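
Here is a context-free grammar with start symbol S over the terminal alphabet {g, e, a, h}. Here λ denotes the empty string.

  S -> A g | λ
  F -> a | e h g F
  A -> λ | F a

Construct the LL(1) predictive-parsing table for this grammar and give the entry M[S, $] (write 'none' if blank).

FIRST(F) = {a, e}
FIRST(A) = {λ, a, e}  (via F a)
FIRST(S) = {λ, a, e, g}  (via A g)
FOLLOW(S) includes $ since S is the start symbol.
FOLLOW(S): S appears on no right-hand side. Thus FOLLOW(S) = {$}.
For S -> A g: FIRST(A g) = {a, e, g}, so it goes in M[S, t] for t ∈ {a, e, g}.
For S -> λ: FIRST(λ) = {λ}, so it goes in M[S, t] for t ∈ {}; since λ ∈ FIRST, also for every t ∈ FOLLOW(S) = {$}.

S -> λ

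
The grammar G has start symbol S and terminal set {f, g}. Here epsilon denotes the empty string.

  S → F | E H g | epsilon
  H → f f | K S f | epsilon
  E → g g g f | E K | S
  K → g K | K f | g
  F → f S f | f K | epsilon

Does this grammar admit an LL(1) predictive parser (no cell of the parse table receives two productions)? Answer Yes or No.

No

FIRST(S) = {epsilon, f, g}
FIRST(H) = {epsilon, f, g}
FIRST(E) = {epsilon, f, g}
FIRST(K) = {g}
FIRST(F) = {epsilon, f}
FOLLOW(S) = {$, f, g}
FOLLOW(H) = {g}
FOLLOW(E) = {f, g}
FOLLOW(K) = {$, f, g}
FOLLOW(F) = {$, f, g}
Cell M[E, f] receives both E → E K and E → S — the grammar is not LL(1).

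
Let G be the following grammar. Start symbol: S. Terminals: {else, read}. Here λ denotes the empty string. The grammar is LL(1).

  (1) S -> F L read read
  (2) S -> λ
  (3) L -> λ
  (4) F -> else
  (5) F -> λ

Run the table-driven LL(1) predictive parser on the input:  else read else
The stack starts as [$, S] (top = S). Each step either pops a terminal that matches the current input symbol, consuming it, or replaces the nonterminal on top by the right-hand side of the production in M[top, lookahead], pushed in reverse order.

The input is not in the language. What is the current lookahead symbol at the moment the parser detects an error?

else

     Stack               Input             Action
  1  $ S                 else read else $  expand S -> F L read read
  2  $ read read L F     else read else $  expand F -> else
  3  $ read read L else  else read else $  match else
  4  $ read read L       read else $       expand L -> λ
  5  $ read read         read else $       match read
  6  $ read              else $            error: top is terminal read but lookahead is else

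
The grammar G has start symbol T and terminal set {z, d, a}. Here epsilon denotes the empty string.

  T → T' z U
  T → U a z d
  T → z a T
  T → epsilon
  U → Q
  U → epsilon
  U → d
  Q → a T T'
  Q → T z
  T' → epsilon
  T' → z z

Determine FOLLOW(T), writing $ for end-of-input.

{$, a, z}

FIRST(T') = {epsilon, z}
FIRST(T) = {epsilon, a, d, z}  (via T' z U, U a z d)
FIRST(Q) = {a, d, z}  (via T z)
FIRST(U) = {epsilon, a, d, z}  (via Q)
FOLLOW(T) includes $ since T is the start symbol.
FOLLOW(T): in T→z a T, the suffix after T is empty (adds nothing new); in Q→a T T', T is followed by T' with FIRST {epsilon, z}; in Q→a T T', the suffix after T is nullable, so FOLLOW(T) ⊇ FOLLOW(Q) = {$, a, z}; in Q→T z, T is followed by z with FIRST {z}. Thus FOLLOW(T) = {$, a, z}.
FOLLOW(U): in T→T' z U, the suffix after U is empty, so FOLLOW(U) ⊇ FOLLOW(T) = {$, a, z}; in T→U a z d, U is followed by a z d with FIRST {a}. Thus FOLLOW(U) = {$, a, z}.
FOLLOW(Q): in U→Q, the suffix after Q is empty, so FOLLOW(Q) ⊇ FOLLOW(U) = {$, a, z}. Thus FOLLOW(Q) = {$, a, z}.
FOLLOW(T'): in T→T' z U, T' is followed by z U with FIRST {z}; in Q→a T T', the suffix after T' is empty, so FOLLOW(T') ⊇ FOLLOW(Q) = {$, a, z}. Thus FOLLOW(T') = {$, a, z}.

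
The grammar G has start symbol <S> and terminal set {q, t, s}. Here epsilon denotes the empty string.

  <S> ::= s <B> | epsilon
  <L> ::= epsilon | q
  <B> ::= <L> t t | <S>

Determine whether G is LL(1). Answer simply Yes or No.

FIRST(<S>) = {epsilon, s}
FIRST(<L>) = {epsilon, q}
FIRST(<B>) = {epsilon, q, s, t}
FOLLOW(<S>) = {$}
FOLLOW(<L>) = {t}
FOLLOW(<B>) = {$}
Each cell of M receives at most one production.

Yes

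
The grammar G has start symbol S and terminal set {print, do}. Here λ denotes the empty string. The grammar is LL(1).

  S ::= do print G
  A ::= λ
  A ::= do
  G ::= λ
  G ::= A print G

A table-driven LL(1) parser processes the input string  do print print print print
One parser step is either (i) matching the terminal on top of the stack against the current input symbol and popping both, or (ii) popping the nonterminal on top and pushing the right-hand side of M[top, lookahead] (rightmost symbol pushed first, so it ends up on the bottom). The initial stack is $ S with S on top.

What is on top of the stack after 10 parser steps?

      Stack         Input                         Action
   1  $ S           do print print print print $  expand S ::= do print G
   2  $ G print do  do print print print print $  match do
   3  $ G print     print print print print $     match print
   4  $ G           print print print $           expand G ::= A print G
   5  $ G print A   print print print $           expand A ::= λ
   6  $ G print     print print print $           match print
   7  $ G           print print $                 expand G ::= A print G
   8  $ G print A   print print $                 expand A ::= λ
   9  $ G print     print print $                 match print
  10  $ G           print $                       expand G ::= A print G
Stack after step 10: $ G print A (top = A).

A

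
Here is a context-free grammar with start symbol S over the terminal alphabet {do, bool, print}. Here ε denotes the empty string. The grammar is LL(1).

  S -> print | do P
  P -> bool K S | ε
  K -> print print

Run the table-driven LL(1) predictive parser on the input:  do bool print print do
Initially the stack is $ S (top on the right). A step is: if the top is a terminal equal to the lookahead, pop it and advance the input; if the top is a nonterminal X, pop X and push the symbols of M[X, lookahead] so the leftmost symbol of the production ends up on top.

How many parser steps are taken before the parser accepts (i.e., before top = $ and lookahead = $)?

      Stack            Input                     Action
   1  $ S              do bool print print do $  expand S -> do P
   2  $ P do           do bool print print do $  match do
   3  $ P              bool print print do $     expand P -> bool K S
   4  $ S K bool       bool print print do $     match bool
   5  $ S K            print print do $          expand K -> print print
   6  $ S print print  print print do $          match print
   7  $ S print        print do $                match print
   8  $ S              do $                      expand S -> do P
   9  $ P do           do $                      match do
  10  $ P              $                         expand P -> ε
Accept reached after 10 steps.

10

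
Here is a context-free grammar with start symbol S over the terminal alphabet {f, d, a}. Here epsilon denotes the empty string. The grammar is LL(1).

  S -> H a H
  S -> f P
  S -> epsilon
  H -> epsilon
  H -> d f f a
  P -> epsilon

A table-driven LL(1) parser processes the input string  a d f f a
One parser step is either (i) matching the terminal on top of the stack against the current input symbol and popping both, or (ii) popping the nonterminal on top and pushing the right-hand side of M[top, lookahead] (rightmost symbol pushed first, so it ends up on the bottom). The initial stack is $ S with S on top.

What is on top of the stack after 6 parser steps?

f

     Stack      Input        Action
  1  $ S        a d f f a $  expand S -> H a H
  2  $ H a H    a d f f a $  expand H -> epsilon
  3  $ H a      a d f f a $  match a
  4  $ H        d f f a $    expand H -> d f f a
  5  $ a f f d  d f f a $    match d
  6  $ a f f    f f a $      match f
Stack after step 6: $ a f (top = f).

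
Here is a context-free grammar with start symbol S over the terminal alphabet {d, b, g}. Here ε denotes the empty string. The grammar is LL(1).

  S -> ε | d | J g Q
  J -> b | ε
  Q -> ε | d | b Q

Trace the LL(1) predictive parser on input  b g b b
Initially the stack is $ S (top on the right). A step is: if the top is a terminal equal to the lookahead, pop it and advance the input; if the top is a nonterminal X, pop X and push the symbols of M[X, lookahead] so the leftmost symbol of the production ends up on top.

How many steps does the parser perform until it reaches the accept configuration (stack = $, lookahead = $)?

9

step 1: stack=$ S  input=b g b b $  — expand S -> J g Q
step 2: stack=$ Q g J  input=b g b b $  — expand J -> b
step 3: stack=$ Q g b  input=b g b b $  — match b
step 4: stack=$ Q g  input=g b b $  — match g
step 5: stack=$ Q  input=b b $  — expand Q -> b Q
step 6: stack=$ Q b  input=b b $  — match b
step 7: stack=$ Q  input=b $  — expand Q -> b Q
step 8: stack=$ Q b  input=b $  — match b
step 9: stack=$ Q  input=$  — expand Q -> ε
Accept reached after 9 steps.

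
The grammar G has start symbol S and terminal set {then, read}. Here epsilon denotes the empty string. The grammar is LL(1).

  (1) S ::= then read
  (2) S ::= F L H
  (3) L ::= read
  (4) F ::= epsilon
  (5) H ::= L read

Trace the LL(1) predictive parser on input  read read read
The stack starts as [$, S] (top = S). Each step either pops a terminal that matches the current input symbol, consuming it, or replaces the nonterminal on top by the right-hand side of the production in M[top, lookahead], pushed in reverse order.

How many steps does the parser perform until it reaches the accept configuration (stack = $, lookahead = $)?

     Stack        Input             Action
  1  $ S          read read read $  expand S ::= F L H
  2  $ H L F      read read read $  expand F ::= epsilon
  3  $ H L        read read read $  expand L ::= read
  4  $ H read     read read read $  match read
  5  $ H          read read $       expand H ::= L read
  6  $ read L     read read $       expand L ::= read
  7  $ read read  read read $       match read
  8  $ read       read $            match read
Accept reached after 8 steps.

8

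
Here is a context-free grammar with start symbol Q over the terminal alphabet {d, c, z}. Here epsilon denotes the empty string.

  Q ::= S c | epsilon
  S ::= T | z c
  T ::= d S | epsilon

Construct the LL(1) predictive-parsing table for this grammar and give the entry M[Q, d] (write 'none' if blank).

Q ::= S c

FIRST(T): from T::=d S we get {d}; from T::=epsilon we get {epsilon}. So FIRST(T) = {epsilon, d}.
FIRST(S): from S::=T we get {epsilon, d}; from S::=z c we get {z}. So FIRST(S) = {epsilon, d, z}.
FIRST(Q): from Q::=S c we get {c, d, z}; from Q::=epsilon we get {epsilon}. So FIRST(Q) = {epsilon, c, d, z}.
FOLLOW(Q) includes $ since Q is the start symbol.
FOLLOW(Q): Q appears on no right-hand side. Thus FOLLOW(Q) = {$}.
For Q ::= S c: FIRST(S c) = {c, d, z}, so it goes in M[Q, t] for t ∈ {c, d, z}.
For Q ::= epsilon: FIRST(epsilon) = {epsilon}, so it goes in M[Q, t] for t ∈ {}; since epsilon ∈ FIRST, also for every t ∈ FOLLOW(Q) = {$}.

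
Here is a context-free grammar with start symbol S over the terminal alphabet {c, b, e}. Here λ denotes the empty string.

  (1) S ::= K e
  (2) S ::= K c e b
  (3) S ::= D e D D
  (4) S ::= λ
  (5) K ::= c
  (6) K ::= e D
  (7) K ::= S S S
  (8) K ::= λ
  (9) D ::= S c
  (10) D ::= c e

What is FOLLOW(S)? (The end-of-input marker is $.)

FIRST(S): from S::=K e we get {c, e}; from S::=K c e b we get {c, e}; from S::=D e D D we get {c, e}; from S::=λ we get {λ}. So FIRST(S) = {λ, c, e}.
FIRST(K): from K::=c we get {c}; from K::=e D we get {e}; from K::=S S S we get {λ, c, e}; from K::=λ we get {λ}. So FIRST(K) = {λ, c, e}.
FIRST(D): from D::=S c we get {c, e}; from D::=c e we get {c}. So FIRST(D) = {c, e}.
FOLLOW(S) includes $ since S is the start symbol.
FOLLOW(K): in S::=K e, K is followed by e with FIRST {e}; in S::=K c e b, K is followed by c e b with FIRST {c}. Thus FOLLOW(K) = {c, e}.
FOLLOW(S): in K::=S S S (occurrence 1), S is followed by S S with FIRST {λ, c, e}; in K::=S S S (occurrence 1), the suffix after S is nullable, so FOLLOW(S) ⊇ FOLLOW(K) = {c, e}; in K::=S S S (occurrence 2), S is followed by S with FIRST {λ, c, e}; in K::=S S S (occurrence 2), the suffix after S is nullable, so FOLLOW(S) ⊇ FOLLOW(K) = {c, e}; in K::=S S S (occurrence 3), the suffix after S is empty, so FOLLOW(S) ⊇ FOLLOW(K) = {c, e}; in D::=S c, S is followed by c with FIRST {c}. Thus FOLLOW(S) = {$, c, e}.
FOLLOW(D): in S::=D e D D (occurrence 1), D is followed by e D D with FIRST {e}; in S::=D e D D (occurrence 2), D is followed by D with FIRST {c, e}; in S::=D e D D (occurrence 3), the suffix after D is empty, so FOLLOW(D) ⊇ FOLLOW(S) = {$, c, e}; in K::=e D, the suffix after D is empty, so FOLLOW(D) ⊇ FOLLOW(K) = {c, e}. Thus FOLLOW(D) = {$, c, e}.

{$, c, e}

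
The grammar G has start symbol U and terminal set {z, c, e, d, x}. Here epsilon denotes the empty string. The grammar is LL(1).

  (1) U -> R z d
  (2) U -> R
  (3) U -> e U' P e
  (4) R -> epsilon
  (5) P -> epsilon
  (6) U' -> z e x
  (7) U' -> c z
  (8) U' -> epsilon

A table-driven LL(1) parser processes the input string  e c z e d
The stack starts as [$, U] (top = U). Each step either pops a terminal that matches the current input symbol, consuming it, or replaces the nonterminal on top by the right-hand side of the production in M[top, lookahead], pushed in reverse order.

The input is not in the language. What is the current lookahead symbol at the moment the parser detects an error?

d

step 1: stack=$ U  input=e c z e d $  — expand U -> e U' P e
step 2: stack=$ e P U' e  input=e c z e d $  — match e
step 3: stack=$ e P U'  input=c z e d $  — expand U' -> c z
step 4: stack=$ e P z c  input=c z e d $  — match c
step 5: stack=$ e P z  input=z e d $  — match z
step 6: stack=$ e P  input=e d $  — expand P -> epsilon
step 7: stack=$ e  input=e d $  — match e
step 8: stack=$  input=d $  — error: stack empty but input remains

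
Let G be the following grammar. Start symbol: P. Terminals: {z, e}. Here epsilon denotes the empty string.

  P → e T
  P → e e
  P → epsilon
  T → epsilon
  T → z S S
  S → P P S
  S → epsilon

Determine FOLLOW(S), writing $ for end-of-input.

{$, e}

FIRST(P): from P→e T we get {e}; from P→e e we get {e}; from P→epsilon we get {epsilon}. So FIRST(P) = {epsilon, e}.
FIRST(T): from T→epsilon we get {epsilon}; from T→z S S we get {z}. So FIRST(T) = {epsilon, z}.
FIRST(S): from S→P P S we get {epsilon, e}; from S→epsilon we get {epsilon}. So FIRST(S) = {epsilon, e}.
FOLLOW(P) includes $ since P is the start symbol.
FOLLOW(P): in S→P P S (occurrence 1), P is followed by P S with FIRST {epsilon, e}; in S→P P S (occurrence 1), the suffix after P is nullable, so FOLLOW(P) ⊇ FOLLOW(S) = {$, e}; in S→P P S (occurrence 2), P is followed by S with FIRST {epsilon, e}; in S→P P S (occurrence 2), the suffix after P is nullable, so FOLLOW(P) ⊇ FOLLOW(S) = {$, e}. Thus FOLLOW(P) = {$, e}.
FOLLOW(T): in P→e T, the suffix after T is empty, so FOLLOW(T) ⊇ FOLLOW(P) = {$, e}. Thus FOLLOW(T) = {$, e}.
FOLLOW(S): in T→z S S (occurrence 1), S is followed by S with FIRST {epsilon, e}; in T→z S S (occurrence 1), the suffix after S is nullable, so FOLLOW(S) ⊇ FOLLOW(T) = {$, e}; in T→z S S (occurrence 2), the suffix after S is empty, so FOLLOW(S) ⊇ FOLLOW(T) = {$, e}; in S→P P S, the suffix after S is empty (adds nothing new). Thus FOLLOW(S) = {$, e}.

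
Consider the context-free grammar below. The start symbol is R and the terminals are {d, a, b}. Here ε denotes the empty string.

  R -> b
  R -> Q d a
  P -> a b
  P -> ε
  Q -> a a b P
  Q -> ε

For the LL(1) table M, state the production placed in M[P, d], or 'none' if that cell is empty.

P -> ε

FIRST(P) = {ε, a}
FIRST(Q) = {ε, a}
FIRST(R) = {a, b, d}  (via Q d a)
FOLLOW(R) includes $ since R is the start symbol.
FOLLOW(Q): in R->Q d a, Q is followed by d a with FIRST {d}. Thus FOLLOW(Q) = {d}.
FOLLOW(P): in Q->a a b P, the suffix after P is empty, so FOLLOW(P) ⊇ FOLLOW(Q) = {d}. Thus FOLLOW(P) = {d}.
For P -> a b: FIRST(a b) = {a}, so it goes in M[P, t] for t ∈ {a}.
For P -> ε: FIRST(ε) = {ε}, so it goes in M[P, t] for t ∈ {}; since ε ∈ FIRST, also for every t ∈ FOLLOW(P) = {d}.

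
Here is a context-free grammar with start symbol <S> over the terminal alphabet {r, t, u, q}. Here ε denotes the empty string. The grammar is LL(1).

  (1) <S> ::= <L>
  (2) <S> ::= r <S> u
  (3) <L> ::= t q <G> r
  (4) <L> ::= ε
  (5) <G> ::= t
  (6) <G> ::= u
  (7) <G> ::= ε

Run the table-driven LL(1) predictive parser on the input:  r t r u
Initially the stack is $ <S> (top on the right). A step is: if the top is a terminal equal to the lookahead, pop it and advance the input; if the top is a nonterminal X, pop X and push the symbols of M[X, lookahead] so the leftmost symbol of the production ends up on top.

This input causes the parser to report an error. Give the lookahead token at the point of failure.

r

     Stack          Input      Action
  1  $ <S>          r t r u $  expand <S> ::= r <S> u
  2  $ u <S> r      r t r u $  match r
  3  $ u <S>        t r u $    expand <S> ::= <L>
  4  $ u <L>        t r u $    expand <L> ::= t q <G> r
  5  $ u r <G> q t  t r u $    match t
  6  $ u r <G> q    r u $      error: top is terminal q but lookahead is r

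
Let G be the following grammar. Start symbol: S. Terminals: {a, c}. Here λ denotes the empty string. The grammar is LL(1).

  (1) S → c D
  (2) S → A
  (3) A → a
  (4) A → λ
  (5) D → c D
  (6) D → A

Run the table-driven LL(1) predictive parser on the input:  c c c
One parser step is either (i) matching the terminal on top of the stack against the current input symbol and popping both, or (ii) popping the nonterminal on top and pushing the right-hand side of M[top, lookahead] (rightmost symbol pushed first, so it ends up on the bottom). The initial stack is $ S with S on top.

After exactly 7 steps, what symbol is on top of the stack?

A

step 1: stack=$ S  input=c c c $  — expand S → c D
step 2: stack=$ D c  input=c c c $  — match c
step 3: stack=$ D  input=c c $  — expand D → c D
step 4: stack=$ D c  input=c c $  — match c
step 5: stack=$ D  input=c $  — expand D → c D
step 6: stack=$ D c  input=c $  — match c
step 7: stack=$ D  input=$  — expand D → A
Stack after step 7: $ A (top = A).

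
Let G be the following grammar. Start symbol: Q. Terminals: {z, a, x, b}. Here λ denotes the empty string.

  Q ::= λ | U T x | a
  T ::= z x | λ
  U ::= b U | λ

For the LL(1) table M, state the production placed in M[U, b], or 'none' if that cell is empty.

U ::= b U

FIRST(T): from T::=z x we get {z}; from T::=λ we get {λ}. So FIRST(T) = {λ, z}.
FIRST(U): from U::=b U we get {b}; from U::=λ we get {λ}. So FIRST(U) = {λ, b}.
FIRST(Q): from Q::=λ we get {λ}; from Q::=U T x we get {b, x, z}; from Q::=a we get {a}. So FIRST(Q) = {λ, a, b, x, z}.
FOLLOW(Q) includes $ since Q is the start symbol.
FOLLOW(U): in Q::=U T x, U is followed by T x with FIRST {x, z}; in U::=b U, the suffix after U is empty (adds nothing new). Thus FOLLOW(U) = {x, z}.
For U ::= b U: FIRST(b U) = {b}, so it goes in M[U, t] for t ∈ {b}.
For U ::= λ: FIRST(λ) = {λ}, so it goes in M[U, t] for t ∈ {}; since λ ∈ FIRST, also for every t ∈ FOLLOW(U) = {x, z}.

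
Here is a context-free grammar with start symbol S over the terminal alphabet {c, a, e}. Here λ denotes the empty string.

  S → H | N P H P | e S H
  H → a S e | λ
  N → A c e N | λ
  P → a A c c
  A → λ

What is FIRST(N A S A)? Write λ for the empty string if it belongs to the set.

FIRST(H) = {λ, a}
FIRST(P) = {a}
FIRST(A) = {λ}
FIRST(N) = {λ, c}  (via A c e N)
FIRST(S) = {λ, a, c, e}  (via H, N P H P)
FIRST(N A S A): take FIRST of each symbol in turn, carrying on past any symbol whose FIRST contains λ; result {λ, a, c, e}.

{λ, a, c, e}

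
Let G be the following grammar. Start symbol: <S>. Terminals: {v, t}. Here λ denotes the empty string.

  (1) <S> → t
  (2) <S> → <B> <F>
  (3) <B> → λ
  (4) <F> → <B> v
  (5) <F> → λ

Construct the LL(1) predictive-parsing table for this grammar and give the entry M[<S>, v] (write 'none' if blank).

FIRST(<B>): from <B>→λ we get {λ}. So FIRST(<B>) = {λ}.
FIRST(<F>): from <F>→<B> v we get {v}; from <F>→λ we get {λ}. So FIRST(<F>) = {λ, v}.
FIRST(<S>): from <S>→t we get {t}; from <S>→<B> <F> we get {λ, v}. So FIRST(<S>) = {λ, t, v}.
FOLLOW(<S>) includes $ since <S> is the start symbol.
FOLLOW(<S>): <S> appears on no right-hand side. Thus FOLLOW(<S>) = {$}.
For <S> → t: FIRST(t) = {t}, so it goes in M[<S>, t] for t ∈ {t}.
For <S> → <B> <F>: FIRST(<B> <F>) = {λ, v}, so it goes in M[<S>, t] for t ∈ {v}; since λ ∈ FIRST, also for every t ∈ FOLLOW(<S>) = {$}.

<S> → <B> <F>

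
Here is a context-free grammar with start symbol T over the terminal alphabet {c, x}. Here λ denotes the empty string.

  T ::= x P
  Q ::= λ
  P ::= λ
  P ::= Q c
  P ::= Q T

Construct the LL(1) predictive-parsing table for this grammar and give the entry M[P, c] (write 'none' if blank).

P ::= Q c

FIRST(T): from T::=x P we get {x}. So FIRST(T) = {x}.
FIRST(Q): from Q::=λ we get {λ}. So FIRST(Q) = {λ}.
FIRST(P): from P::=λ we get {λ}; from P::=Q c we get {c}; from P::=Q T we get {x}. So FIRST(P) = {λ, c, x}.
FOLLOW(T) includes $ since T is the start symbol.
FOLLOW(T): in P::=Q T, the suffix after T is empty, so FOLLOW(T) ⊇ FOLLOW(P) = {$}. Thus FOLLOW(T) = {$}.
FOLLOW(P): in T::=x P, the suffix after P is empty, so FOLLOW(P) ⊇ FOLLOW(T) = {$}. Thus FOLLOW(P) = {$}.
For P ::= λ: FIRST(λ) = {λ}, so it goes in M[P, t] for t ∈ {}; since λ ∈ FIRST, also for every t ∈ FOLLOW(P) = {$}.
For P ::= Q c: FIRST(Q c) = {c}, so it goes in M[P, t] for t ∈ {c}.
For P ::= Q T: FIRST(Q T) = {x}, so it goes in M[P, t] for t ∈ {x}.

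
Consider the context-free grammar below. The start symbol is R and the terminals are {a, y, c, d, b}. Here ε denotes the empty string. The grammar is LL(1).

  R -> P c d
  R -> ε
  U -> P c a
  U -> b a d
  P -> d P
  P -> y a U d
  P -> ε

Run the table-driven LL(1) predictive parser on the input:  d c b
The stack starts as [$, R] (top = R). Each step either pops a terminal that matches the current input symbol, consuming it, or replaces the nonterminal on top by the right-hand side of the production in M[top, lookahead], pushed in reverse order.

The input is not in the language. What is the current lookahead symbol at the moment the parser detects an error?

     Stack      Input    Action
  1  $ R        d c b $  expand R -> P c d
  2  $ d c P    d c b $  expand P -> d P
  3  $ d c P d  d c b $  match d
  4  $ d c P    c b $    expand P -> ε
  5  $ d c      c b $    match c
  6  $ d        b $      error: top is terminal d but lookahead is b

b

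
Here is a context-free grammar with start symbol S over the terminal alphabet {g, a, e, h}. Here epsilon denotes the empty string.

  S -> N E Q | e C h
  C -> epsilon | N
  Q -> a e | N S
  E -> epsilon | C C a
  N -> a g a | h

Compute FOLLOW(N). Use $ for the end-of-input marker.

{a, e, h}

FIRST(N) = {a, h}
FIRST(S) = {a, e, h}  (via N E Q)
FIRST(C) = {epsilon, a, h}  (via N)
FIRST(Q) = {a, h}  (via N S)
FIRST(E) = {epsilon, a, h}  (via C C a)
FOLLOW(S) includes $ since S is the start symbol.
FOLLOW(C): in S->e C h, C is followed by h with FIRST {h}; in E->C C a (occurrence 1), C is followed by C a with FIRST {a, h}; in E->C C a (occurrence 2), C is followed by a with FIRST {a}. Thus FOLLOW(C) = {a, h}.
FOLLOW(E): in S->N E Q, E is followed by Q with FIRST {a, h}. Thus FOLLOW(E) = {a, h}.
FOLLOW(N): in S->N E Q, N is followed by E Q with FIRST {a, h}; in C->N, the suffix after N is empty, so FOLLOW(N) ⊇ FOLLOW(C) = {a, h}; in Q->N S, N is followed by S with FIRST {a, e, h}. Thus FOLLOW(N) = {a, e, h}.
FOLLOW(S): in Q->N S, the suffix after S is empty, so FOLLOW(S) ⊇ FOLLOW(Q) = {$}. Thus FOLLOW(S) = {$}.
FOLLOW(Q): in S->N E Q, the suffix after Q is empty, so FOLLOW(Q) ⊇ FOLLOW(S) = {$}. Thus FOLLOW(Q) = {$}.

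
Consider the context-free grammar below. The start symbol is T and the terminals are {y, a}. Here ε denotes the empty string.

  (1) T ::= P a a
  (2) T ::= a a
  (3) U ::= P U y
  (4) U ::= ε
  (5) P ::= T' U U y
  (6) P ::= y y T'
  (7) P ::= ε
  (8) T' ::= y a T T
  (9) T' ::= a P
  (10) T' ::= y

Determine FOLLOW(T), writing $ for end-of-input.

FIRST(T') = {a, y}
FIRST(P) = {ε, a, y}  (via T' U U y)
FIRST(T) = {a, y}  (via P a a)
FIRST(U) = {ε, a, y}  (via P U y)
FOLLOW(T) includes $ since T is the start symbol.
FOLLOW(U): in U::=P U y, U is followed by y with FIRST {y}; in P::=T' U U y (occurrence 1), U is followed by U y with FIRST {a, y}; in P::=T' U U y (occurrence 2), U is followed by y with FIRST {y}. Thus FOLLOW(U) = {a, y}.
FOLLOW(T): in T'::=y a T T (occurrence 1), T is followed by T with FIRST {a, y}; in T'::=y a T T (occurrence 2), the suffix after T is empty, so FOLLOW(T) ⊇ FOLLOW(T') = {a, y}. Thus FOLLOW(T) = {$, a, y}.
FOLLOW(P): in T::=P a a, P is followed by a a with FIRST {a}; in U::=P U y, P is followed by U y with FIRST {a, y}; in T'::=a P, the suffix after P is empty, so FOLLOW(P) ⊇ FOLLOW(T') = {a, y}. Thus FOLLOW(P) = {a, y}.
FOLLOW(T'): in P::=T' U U y, T' is followed by U U y with FIRST {a, y}; in P::=y y T', the suffix after T' is empty, so FOLLOW(T') ⊇ FOLLOW(P) = {a, y}. Thus FOLLOW(T') = {a, y}.

{$, a, y}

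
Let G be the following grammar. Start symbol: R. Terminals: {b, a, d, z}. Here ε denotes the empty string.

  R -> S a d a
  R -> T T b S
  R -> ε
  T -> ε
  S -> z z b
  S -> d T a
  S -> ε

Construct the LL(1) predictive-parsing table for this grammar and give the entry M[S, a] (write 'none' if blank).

FIRST(T): from T->ε we get {ε}. So FIRST(T) = {ε}.
FIRST(S): from S->z z b we get {z}; from S->d T a we get {d}; from S->ε we get {ε}. So FIRST(S) = {ε, d, z}.
FIRST(R): from R->S a d a we get {a, d, z}; from R->T T b S we get {b}; from R->ε we get {ε}. So FIRST(R) = {ε, a, b, d, z}.
FOLLOW(R) includes $ since R is the start symbol.
FOLLOW(R): R appears on no right-hand side. Thus FOLLOW(R) = {$}.
FOLLOW(S): in R->S a d a, S is followed by a d a with FIRST {a}; in R->T T b S, the suffix after S is empty, so FOLLOW(S) ⊇ FOLLOW(R) = {$}. Thus FOLLOW(S) = {$, a}.
For S -> z z b: FIRST(z z b) = {z}, so it goes in M[S, t] for t ∈ {z}.
For S -> d T a: FIRST(d T a) = {d}, so it goes in M[S, t] for t ∈ {d}.
For S -> ε: FIRST(ε) = {ε}, so it goes in M[S, t] for t ∈ {}; since ε ∈ FIRST, also for every t ∈ FOLLOW(S) = {$, a}.

S -> ε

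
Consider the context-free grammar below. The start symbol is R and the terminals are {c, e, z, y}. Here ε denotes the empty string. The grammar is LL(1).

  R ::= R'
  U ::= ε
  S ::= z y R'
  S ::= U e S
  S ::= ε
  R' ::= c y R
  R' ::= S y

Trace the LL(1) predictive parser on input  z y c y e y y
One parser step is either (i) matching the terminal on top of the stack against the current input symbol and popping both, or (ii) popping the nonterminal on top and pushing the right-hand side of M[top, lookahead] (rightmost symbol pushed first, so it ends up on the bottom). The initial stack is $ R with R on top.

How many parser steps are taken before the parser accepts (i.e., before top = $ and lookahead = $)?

step 1: stack=$ R  input=z y c y e y y $  — expand R ::= R'
step 2: stack=$ R'  input=z y c y e y y $  — expand R' ::= S y
step 3: stack=$ y S  input=z y c y e y y $  — expand S ::= z y R'
step 4: stack=$ y R' y z  input=z y c y e y y $  — match z
step 5: stack=$ y R' y  input=y c y e y y $  — match y
step 6: stack=$ y R'  input=c y e y y $  — expand R' ::= c y R
step 7: stack=$ y R y c  input=c y e y y $  — match c
step 8: stack=$ y R y  input=y e y y $  — match y
step 9: stack=$ y R  input=e y y $  — expand R ::= R'
step 10: stack=$ y R'  input=e y y $  — expand R' ::= S y
step 11: stack=$ y y S  input=e y y $  — expand S ::= U e S
step 12: stack=$ y y S e U  input=e y y $  — expand U ::= ε
step 13: stack=$ y y S e  input=e y y $  — match e
step 14: stack=$ y y S  input=y y $  — expand S ::= ε
step 15: stack=$ y y  input=y y $  — match y
step 16: stack=$ y  input=y $  — match y
Accept reached after 16 steps.

16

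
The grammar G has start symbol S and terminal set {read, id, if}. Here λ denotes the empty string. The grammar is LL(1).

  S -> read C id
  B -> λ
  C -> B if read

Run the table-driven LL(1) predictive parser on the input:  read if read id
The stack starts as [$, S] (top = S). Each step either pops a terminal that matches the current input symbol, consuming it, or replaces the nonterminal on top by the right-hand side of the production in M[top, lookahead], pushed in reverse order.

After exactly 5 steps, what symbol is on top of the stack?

read

step 1: stack=$ S  input=read if read id $  — expand S -> read C id
step 2: stack=$ id C read  input=read if read id $  — match read
step 3: stack=$ id C  input=if read id $  — expand C -> B if read
step 4: stack=$ id read if B  input=if read id $  — expand B -> λ
step 5: stack=$ id read if  input=if read id $  — match if
Stack after step 5: $ id read (top = read).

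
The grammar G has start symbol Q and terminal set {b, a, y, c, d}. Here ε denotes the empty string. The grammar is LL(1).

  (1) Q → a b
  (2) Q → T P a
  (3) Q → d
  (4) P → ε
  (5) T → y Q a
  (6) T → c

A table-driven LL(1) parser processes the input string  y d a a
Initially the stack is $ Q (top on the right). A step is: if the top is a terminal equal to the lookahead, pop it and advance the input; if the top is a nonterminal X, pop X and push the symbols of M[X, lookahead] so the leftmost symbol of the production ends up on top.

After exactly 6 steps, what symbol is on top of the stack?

P

step 1: stack=$ Q  input=y d a a $  — expand Q → T P a
step 2: stack=$ a P T  input=y d a a $  — expand T → y Q a
step 3: stack=$ a P a Q y  input=y d a a $  — match y
step 4: stack=$ a P a Q  input=d a a $  — expand Q → d
step 5: stack=$ a P a d  input=d a a $  — match d
step 6: stack=$ a P a  input=a a $  — match a
Stack after step 6: $ a P (top = P).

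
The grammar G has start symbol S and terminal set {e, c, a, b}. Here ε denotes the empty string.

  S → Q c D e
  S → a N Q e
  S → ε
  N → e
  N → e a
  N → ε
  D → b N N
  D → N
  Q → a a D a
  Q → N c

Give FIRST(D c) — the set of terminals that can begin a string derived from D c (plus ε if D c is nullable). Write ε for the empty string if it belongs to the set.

FIRST(N) = {ε, e}
FIRST(D) = {ε, b, e}  (via N)
FIRST(Q) = {a, c, e}  (via N c)
FIRST(S) = {ε, a, c, e}  (via Q c D e)
FIRST(D c): take FIRST of each symbol in turn, carrying on past any symbol whose FIRST contains ε; result {b, c, e}.

{b, c, e}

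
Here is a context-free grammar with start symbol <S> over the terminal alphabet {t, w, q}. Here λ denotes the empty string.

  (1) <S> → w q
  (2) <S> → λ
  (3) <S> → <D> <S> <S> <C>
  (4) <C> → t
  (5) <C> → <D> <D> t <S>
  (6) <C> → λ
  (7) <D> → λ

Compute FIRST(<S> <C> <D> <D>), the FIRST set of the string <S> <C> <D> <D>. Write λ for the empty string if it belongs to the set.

FIRST(<D>): from <D>→λ we get {λ}. So FIRST(<D>) = {λ}.
FIRST(<C>): from <C>→t we get {t}; from <C>→<D> <D> t <S> we get {t}; from <C>→λ we get {λ}. So FIRST(<C>) = {λ, t}.
FIRST(<S>): from <S>→w q we get {w}; from <S>→λ we get {λ}; from <S>→<D> <S> <S> <C> we get {λ, t, w}. So FIRST(<S>) = {λ, t, w}.
FIRST(<S> <C> <D> <D>): take FIRST of each symbol in turn, carrying on past any symbol whose FIRST contains λ; result {λ, t, w}.

{λ, t, w}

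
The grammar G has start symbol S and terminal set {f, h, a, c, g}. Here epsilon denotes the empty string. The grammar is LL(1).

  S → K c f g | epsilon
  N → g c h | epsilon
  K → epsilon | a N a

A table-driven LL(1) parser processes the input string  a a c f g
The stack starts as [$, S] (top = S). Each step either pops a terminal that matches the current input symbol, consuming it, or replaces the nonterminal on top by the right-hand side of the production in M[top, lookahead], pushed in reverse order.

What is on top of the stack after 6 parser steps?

f

     Stack          Input        Action
  1  $ S            a a c f g $  expand S → K c f g
  2  $ g f c K      a a c f g $  expand K → a N a
  3  $ g f c a N a  a a c f g $  match a
  4  $ g f c a N    a c f g $    expand N → epsilon
  5  $ g f c a      a c f g $    match a
  6  $ g f c        c f g $      match c
Stack after step 6: $ g f (top = f).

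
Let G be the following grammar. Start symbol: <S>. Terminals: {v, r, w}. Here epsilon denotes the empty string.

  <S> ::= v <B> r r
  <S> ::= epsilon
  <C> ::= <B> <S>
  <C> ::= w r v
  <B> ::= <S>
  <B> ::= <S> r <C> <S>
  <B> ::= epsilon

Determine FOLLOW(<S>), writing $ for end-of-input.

{$, r, v}

FIRST(<S>): from <S>::=v <B> r r we get {v}; from <S>::=epsilon we get {epsilon}. So FIRST(<S>) = {epsilon, v}.
FIRST(<B>): from <B>::=<S> we get {epsilon, v}; from <B>::=<S> r <C> <S> we get {r, v}; from <B>::=epsilon we get {epsilon}. So FIRST(<B>) = {epsilon, r, v}.
FIRST(<C>): from <C>::=<B> <S> we get {epsilon, r, v}; from <C>::=w r v we get {w}. So FIRST(<C>) = {epsilon, r, v, w}.
FOLLOW(<S>) includes $ since <S> is the start symbol.
FOLLOW(<S>): in <C>::=<B> <S>, the suffix after <S> is empty, so FOLLOW(<S>) ⊇ FOLLOW(<C>) = {r, v}; in <B>::=<S>, the suffix after <S> is empty, so FOLLOW(<S>) ⊇ FOLLOW(<B>) = {r, v}; in <B>::=<S> r <C> <S> (occurrence 1), <S> is followed by r <C> <S> with FIRST {r}; in <B>::=<S> r <C> <S> (occurrence 2), the suffix after <S> is empty, so FOLLOW(<S>) ⊇ FOLLOW(<B>) = {r, v}. Thus FOLLOW(<S>) = {$, r, v}.
FOLLOW(<C>): in <B>::=<S> r <C> <S>, <C> is followed by <S> with FIRST {epsilon, v}; in <B>::=<S> r <C> <S>, the suffix after <C> is nullable, so FOLLOW(<C>) ⊇ FOLLOW(<B>) = {r, v}. Thus FOLLOW(<C>) = {r, v}.
FOLLOW(<B>): in <S>::=v <B> r r, <B> is followed by r r with FIRST {r}; in <C>::=<B> <S>, <B> is followed by <S> with FIRST {epsilon, v}; in <C>::=<B> <S>, the suffix after <B> is nullable, so FOLLOW(<B>) ⊇ FOLLOW(<C>) = {r, v}. Thus FOLLOW(<B>) = {r, v}.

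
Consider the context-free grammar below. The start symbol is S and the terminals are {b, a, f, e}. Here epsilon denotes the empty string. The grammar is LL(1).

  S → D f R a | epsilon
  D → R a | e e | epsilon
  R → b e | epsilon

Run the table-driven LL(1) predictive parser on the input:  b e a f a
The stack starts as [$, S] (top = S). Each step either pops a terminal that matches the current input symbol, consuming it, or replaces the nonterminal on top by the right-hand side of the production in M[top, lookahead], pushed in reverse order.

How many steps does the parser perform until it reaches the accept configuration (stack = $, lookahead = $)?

     Stack          Input        Action
  1  $ S            b e a f a $  expand S → D f R a
  2  $ a R f D      b e a f a $  expand D → R a
  3  $ a R f a R    b e a f a $  expand R → b e
  4  $ a R f a e b  b e a f a $  match b
  5  $ a R f a e    e a f a $    match e
  6  $ a R f a      a f a $      match a
  7  $ a R f        f a $        match f
  8  $ a R          a $          expand R → epsilon
  9  $ a            a $          match a
Accept reached after 9 steps.

9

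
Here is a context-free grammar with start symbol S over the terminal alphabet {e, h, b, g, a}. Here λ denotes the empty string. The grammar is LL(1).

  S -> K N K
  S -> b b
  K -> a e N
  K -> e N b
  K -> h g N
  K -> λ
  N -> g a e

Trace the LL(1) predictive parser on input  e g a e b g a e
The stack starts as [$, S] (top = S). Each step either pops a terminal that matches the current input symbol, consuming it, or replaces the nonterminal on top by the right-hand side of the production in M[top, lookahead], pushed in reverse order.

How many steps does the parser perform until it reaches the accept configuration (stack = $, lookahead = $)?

13

      Stack          Input              Action
   1  $ S            e g a e b g a e $  expand S -> K N K
   2  $ K N K        e g a e b g a e $  expand K -> e N b
   3  $ K N b N e    e g a e b g a e $  match e
   4  $ K N b N      g a e b g a e $    expand N -> g a e
   5  $ K N b e a g  g a e b g a e $    match g
   6  $ K N b e a    a e b g a e $      match a
   7  $ K N b e      e b g a e $        match e
   8  $ K N b        b g a e $          match b
   9  $ K N          g a e $            expand N -> g a e
  10  $ K e a g      g a e $            match g
  11  $ K e a        a e $              match a
  12  $ K e          e $                match e
  13  $ K            $                  expand K -> λ
Accept reached after 13 steps.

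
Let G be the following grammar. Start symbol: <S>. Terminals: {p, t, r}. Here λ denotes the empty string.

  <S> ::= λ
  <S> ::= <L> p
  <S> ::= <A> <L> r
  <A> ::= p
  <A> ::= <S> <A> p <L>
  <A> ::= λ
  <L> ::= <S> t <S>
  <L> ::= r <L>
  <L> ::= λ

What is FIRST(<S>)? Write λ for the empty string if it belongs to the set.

{λ, p, r, t}

FIRST(<S>) = {λ, p, r, t}  (via <L> p, <A> <L> r)
FIRST(<A>) = {λ, p, r, t}  (via <S> <A> p <L>)
FIRST(<L>) = {λ, p, r, t}  (via <S> t <S>)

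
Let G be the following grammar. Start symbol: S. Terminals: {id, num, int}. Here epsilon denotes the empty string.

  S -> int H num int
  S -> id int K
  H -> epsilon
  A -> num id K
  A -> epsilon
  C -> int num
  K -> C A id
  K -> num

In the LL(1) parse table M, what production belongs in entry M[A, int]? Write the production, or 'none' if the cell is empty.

none

FIRST(S): from S->int H num int we get {int}; from S->id int K we get {id}. So FIRST(S) = {id, int}.
FIRST(H): from H->epsilon we get {epsilon}. So FIRST(H) = {epsilon}.
FIRST(A): from A->num id K we get {num}; from A->epsilon we get {epsilon}. So FIRST(A) = {epsilon, num}.
FIRST(C): from C->int num we get {int}. So FIRST(C) = {int}.
FIRST(K): from K->C A id we get {int}; from K->num we get {num}. So FIRST(K) = {int, num}.
FOLLOW(S) includes $ since S is the start symbol.
FOLLOW(A): in K->C A id, A is followed by id with FIRST {id}. Thus FOLLOW(A) = {id}.
For A -> num id K: FIRST(num id K) = {num}, so it goes in M[A, t] for t ∈ {num}.
For A -> epsilon: FIRST(epsilon) = {epsilon}, so it goes in M[A, t] for t ∈ {}; since epsilon ∈ FIRST, also for every t ∈ FOLLOW(A) = {id}.
None of these place a production in M[A, int].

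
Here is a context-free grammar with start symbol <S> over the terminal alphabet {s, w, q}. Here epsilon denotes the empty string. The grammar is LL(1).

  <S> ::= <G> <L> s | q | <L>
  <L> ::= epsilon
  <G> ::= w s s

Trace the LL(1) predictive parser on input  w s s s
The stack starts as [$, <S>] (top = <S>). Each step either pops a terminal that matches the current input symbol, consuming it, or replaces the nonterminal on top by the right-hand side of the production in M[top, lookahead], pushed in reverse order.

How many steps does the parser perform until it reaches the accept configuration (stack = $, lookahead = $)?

7

step 1: stack=$ <S>  input=w s s s $  — expand <S> ::= <G> <L> s
step 2: stack=$ s <L> <G>  input=w s s s $  — expand <G> ::= w s s
step 3: stack=$ s <L> s s w  input=w s s s $  — match w
step 4: stack=$ s <L> s s  input=s s s $  — match s
step 5: stack=$ s <L> s  input=s s $  — match s
step 6: stack=$ s <L>  input=s $  — expand <L> ::= epsilon
step 7: stack=$ s  input=s $  — match s
Accept reached after 7 steps.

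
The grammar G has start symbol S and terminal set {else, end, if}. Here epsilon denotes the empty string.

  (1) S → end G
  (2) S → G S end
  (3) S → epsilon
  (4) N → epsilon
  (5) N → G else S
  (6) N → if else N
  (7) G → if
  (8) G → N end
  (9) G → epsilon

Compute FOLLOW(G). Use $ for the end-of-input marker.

FIRST(S) = {epsilon, else, end, if}  (via G S end)
FIRST(N) = {epsilon, else, end, if}  (via G else S)
FIRST(G) = {epsilon, else, end, if}  (via N end)
FOLLOW(S) includes $ since S is the start symbol.
FOLLOW(N): in N→if else N, the suffix after N is empty (adds nothing new); in G→N end, N is followed by end with FIRST {end}. Thus FOLLOW(N) = {end}.
FOLLOW(S): in S→G S end, S is followed by end with FIRST {end}; in N→G else S, the suffix after S is empty, so FOLLOW(S) ⊇ FOLLOW(N) = {end}. Thus FOLLOW(S) = {$, end}.
FOLLOW(G): in S→end G, the suffix after G is empty, so FOLLOW(G) ⊇ FOLLOW(S) = {$, end}; in S→G S end, G is followed by S end with FIRST {else, end, if}; in N→G else S, G is followed by else S with FIRST {else}. Thus FOLLOW(G) = {$, else, end, if}.

{$, else, end, if}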